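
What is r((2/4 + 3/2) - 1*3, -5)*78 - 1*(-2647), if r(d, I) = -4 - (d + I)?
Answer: 2803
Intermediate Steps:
r(d, I) = -4 - I - d (r(d, I) = -4 - (I + d) = -4 + (-I - d) = -4 - I - d)
r((2/4 + 3/2) - 1*3, -5)*78 - 1*(-2647) = (-4 - 1*(-5) - ((2/4 + 3/2) - 1*3))*78 - 1*(-2647) = (-4 + 5 - ((2*(¼) + 3*(½)) - 3))*78 + 2647 = (-4 + 5 - ((½ + 3/2) - 3))*78 + 2647 = (-4 + 5 - (2 - 3))*78 + 2647 = (-4 + 5 - 1*(-1))*78 + 2647 = (-4 + 5 + 1)*78 + 2647 = 2*78 + 2647 = 156 + 2647 = 2803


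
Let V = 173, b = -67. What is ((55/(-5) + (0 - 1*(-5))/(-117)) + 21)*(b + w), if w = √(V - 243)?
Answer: -78055/117 + 1165*I*√70/117 ≈ -667.14 + 83.308*I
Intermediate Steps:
w = I*√70 (w = √(173 - 243) = √(-70) = I*√70 ≈ 8.3666*I)
((55/(-5) + (0 - 1*(-5))/(-117)) + 21)*(b + w) = ((55/(-5) + (0 - 1*(-5))/(-117)) + 21)*(-67 + I*√70) = ((55*(-⅕) + (0 + 5)*(-1/117)) + 21)*(-67 + I*√70) = ((-11 + 5*(-1/117)) + 21)*(-67 + I*√70) = ((-11 - 5/117) + 21)*(-67 + I*√70) = (-1292/117 + 21)*(-67 + I*√70) = 1165*(-67 + I*√70)/117 = -78055/117 + 1165*I*√70/117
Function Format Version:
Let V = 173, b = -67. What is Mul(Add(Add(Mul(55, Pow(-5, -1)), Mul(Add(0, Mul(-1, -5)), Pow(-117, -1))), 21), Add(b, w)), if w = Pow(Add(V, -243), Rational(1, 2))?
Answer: Add(Rational(-78055, 117), Mul(Rational(1165, 117), I, Pow(70, Rational(1, 2)))) ≈ Add(-667.14, Mul(83.308, I))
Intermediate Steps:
w = Mul(I, Pow(70, Rational(1, 2))) (w = Pow(Add(173, -243), Rational(1, 2)) = Pow(-70, Rational(1, 2)) = Mul(I, Pow(70, Rational(1, 2))) ≈ Mul(8.3666, I))
Mul(Add(Add(Mul(55, Pow(-5, -1)), Mul(Add(0, Mul(-1, -5)), Pow(-117, -1))), 21), Add(b, w)) = Mul(Add(Add(Mul(55, Pow(-5, -1)), Mul(Add(0, Mul(-1, -5)), Pow(-117, -1))), 21), Add(-67, Mul(I, Pow(70, Rational(1, 2))))) = Mul(Add(Add(Mul(55, Rational(-1, 5)), Mul(Add(0, 5), Rational(-1, 117))), 21), Add(-67, Mul(I, Pow(70, Rational(1, 2))))) = Mul(Add(Add(-11, Mul(5, Rational(-1, 117))), 21), Add(-67, Mul(I, Pow(70, Rational(1, 2))))) = Mul(Add(Add(-11, Rational(-5, 117)), 21), Add(-67, Mul(I, Pow(70, Rational(1, 2))))) = Mul(Add(Rational(-1292, 117), 21), Add(-67, Mul(I, Pow(70, Rational(1, 2))))) = Mul(Rational(1165, 117), Add(-67, Mul(I, Pow(70, Rational(1, 2))))) = Add(Rational(-78055, 117), Mul(Rational(1165, 117), I, Pow(70, Rational(1, 2))))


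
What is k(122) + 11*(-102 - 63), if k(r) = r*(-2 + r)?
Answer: 12825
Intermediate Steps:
k(122) + 11*(-102 - 63) = 122*(-2 + 122) + 11*(-102 - 63) = 122*120 + 11*(-165) = 14640 - 1815 = 12825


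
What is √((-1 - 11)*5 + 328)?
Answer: 2*√67 ≈ 16.371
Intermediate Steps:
√((-1 - 11)*5 + 328) = √(-12*5 + 328) = √(-60 + 328) = √268 = 2*√67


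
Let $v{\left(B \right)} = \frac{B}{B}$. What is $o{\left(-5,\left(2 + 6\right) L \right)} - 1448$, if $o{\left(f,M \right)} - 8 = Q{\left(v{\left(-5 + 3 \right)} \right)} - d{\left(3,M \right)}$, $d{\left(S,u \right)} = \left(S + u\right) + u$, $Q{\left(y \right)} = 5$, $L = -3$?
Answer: $-1390$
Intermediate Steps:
$v{\left(B \right)} = 1$
$d{\left(S,u \right)} = S + 2 u$
$o{\left(f,M \right)} = 10 - 2 M$ ($o{\left(f,M \right)} = 8 - \left(-2 + 2 M\right) = 10 - 2 M$)
$o{\left(-5,\left(2 + 6\right) L \right)} - 1448 = \left(10 - 2 \left(2 + 6\right) \left(-3\right)\right) - 1448 = \left(10 - 2 \cdot 8 \left(-3\right)\right) - 1448 = \left(10 - -48\right) - 1448 = \left(10 + 48\right) - 1448 = 58 - 1448 = -1390$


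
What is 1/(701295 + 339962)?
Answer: 1/1041257 ≈ 9.6038e-7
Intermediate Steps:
1/(701295 + 339962) = 1/1041257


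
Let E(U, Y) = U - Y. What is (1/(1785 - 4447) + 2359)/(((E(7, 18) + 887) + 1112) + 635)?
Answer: 6279657/6982426 ≈ 0.89935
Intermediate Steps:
(1/(1785 - 4447) + 2359)/(((E(7, 18) + 887) + 1112) + 635) = (1/(1785 - 4447) + 2359)/((((7 - 1*18) + 887) + 1112) + 635) = (1/(-2662) + 2359)/((((7 - 18) + 887) + 1112) + 635) = (-1/2662 + 2359)/(((-11 + 887) + 1112) + 635) = 6279657/(2662*((876 + 1112) + 635)) = 6279657/(2662*(1988 + 635)) = (6279657/2662)/2623 = (6279657/2662)*(1/2623) = 6279657/6982426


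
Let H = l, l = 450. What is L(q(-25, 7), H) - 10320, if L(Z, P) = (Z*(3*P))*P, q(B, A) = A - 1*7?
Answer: -10320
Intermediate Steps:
H = 450
q(B, A) = -7 + A (q(B, A) = A - 7 = -7 + A)
L(Z, P) = 3*Z*P² (L(Z, P) = (3*P*Z)*P = 3*Z*P²)
L(q(-25, 7), H) - 10320 = 3*(-7 + 7)*450² - 10320 = 3*0*202500 - 10320 = 0 - 10320 = -10320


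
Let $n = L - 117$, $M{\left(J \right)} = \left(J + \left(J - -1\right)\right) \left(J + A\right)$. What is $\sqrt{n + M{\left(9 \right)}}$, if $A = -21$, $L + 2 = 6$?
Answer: $i \sqrt{341} \approx 18.466 i$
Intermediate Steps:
$L = 4$ ($L = -2 + 6 = 4$)
$M{\left(J \right)} = \left(1 + 2 J\right) \left(-21 + J\right)$ ($M{\left(J \right)} = \left(J + \left(J - -1\right)\right) \left(J - 21\right) = \left(J + \left(J + 1\right)\right) \left(-21 + J\right) = \left(J + \left(1 + J\right)\right) \left(-21 + J\right) = \left(1 + 2 J\right) \left(-21 + J\right)$)
$n = -113$ ($n = 4 - 117 = -113$)
$\sqrt{n + M{\left(9 \right)}} = \sqrt{-113 - \left(390 - 162\right)} = \sqrt{-113 - 228} = \sqrt{-341} = i \sqrt{341}$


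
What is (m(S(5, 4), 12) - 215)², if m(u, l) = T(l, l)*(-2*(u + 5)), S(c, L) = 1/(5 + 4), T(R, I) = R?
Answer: 1026169/9 ≈ 1.1402e+5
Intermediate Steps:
S(c, L) = ⅑ (S(c, L) = 1/9 = ⅑)
m(u, l) = l*(-10 - 2*u) (m(u, l) = l*(-2*(u + 5)) = l*(-2*(5 + u)) = l*(-10 - 2*u))
(m(S(5, 4), 12) - 215)² = (-2*12*(5 + ⅑) - 215)² = (-2*12*46/9 - 215)² = (-368/3 - 215)² = (-1013/3)² = 1026169/9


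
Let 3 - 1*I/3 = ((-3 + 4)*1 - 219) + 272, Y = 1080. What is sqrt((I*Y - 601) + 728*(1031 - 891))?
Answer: I*sqrt(63921) ≈ 252.83*I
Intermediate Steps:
I = -153 (I = 9 - 3*(((-3 + 4)*1 - 219) + 272) = 9 - 3*((1*1 - 219) + 272) = 9 - 3*((1 - 219) + 272) = 9 - 3*(-218 + 272) = 9 - 3*54 = 9 - 162 = -153)
sqrt((I*Y - 601) + 728*(1031 - 891)) = sqrt((-153*1080 - 601) + 728*(1031 - 891)) = sqrt((-165240 - 601) + 728*140) = sqrt(-165841 + 101920) = sqrt(-63921) = I*sqrt(63921)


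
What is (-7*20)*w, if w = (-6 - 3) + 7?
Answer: 280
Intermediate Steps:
w = -2 (w = -9 + 7 = -2)
(-7*20)*w = -7*20*(-2) = -140*(-2) = 280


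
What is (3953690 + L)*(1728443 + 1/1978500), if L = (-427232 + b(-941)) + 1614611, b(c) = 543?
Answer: 4395724099982411903/494625 ≈ 8.8870e+12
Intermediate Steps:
L = 1187922 (L = (-427232 + 543) + 1614611 = -426689 + 1614611 = 1187922)
(3953690 + L)*(1728443 + 1/1978500) = (3953690 + 1187922)*(1728443 + 1/1978500) = 5141612*(1728443 + 1/1978500) = 5141612*(3419724475501/1978500) = 4395724099982411903/494625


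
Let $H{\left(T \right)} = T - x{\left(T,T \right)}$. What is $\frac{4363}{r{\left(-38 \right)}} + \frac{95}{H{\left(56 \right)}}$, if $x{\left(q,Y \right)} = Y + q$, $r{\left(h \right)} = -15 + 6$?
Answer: $- \frac{245183}{504} \approx -486.47$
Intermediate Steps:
$r{\left(h \right)} = -9$
$H{\left(T \right)} = - T$ ($H{\left(T \right)} = T - \left(T + T\right) = T - 2 T = - T$)
$\frac{4363}{r{\left(-38 \right)}} + \frac{95}{H{\left(56 \right)}} = \frac{4363}{-9} + \frac{95}{\left(-1\right) 56} = 4363 \left(- \frac{1}{9}\right) + \frac{95}{-56} = - \frac{4363}{9} + 95 \left(- \frac{1}{56}\right) = - \frac{4363}{9} - \frac{95}{56} = - \frac{245183}{504}$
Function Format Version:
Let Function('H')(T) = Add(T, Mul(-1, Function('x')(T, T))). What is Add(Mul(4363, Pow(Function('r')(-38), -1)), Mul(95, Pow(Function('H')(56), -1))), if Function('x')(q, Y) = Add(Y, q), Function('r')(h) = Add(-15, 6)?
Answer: Rational(-245183, 504) ≈ -486.47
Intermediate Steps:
Function('r')(h) = -9
Function('H')(T) = Mul(-1, T) (Function('H')(T) = Add(T, Mul(-1, Add(T, T))) = Add(T, Mul(-1, Mul(2, T))) = Add(T, Mul(-2, T)) = Mul(-1, T))
Add(Mul(4363, Pow(Function('r')(-38), -1)), Mul(95, Pow(Function('H')(56), -1))) = Add(Mul(4363, Pow(-9, -1)), Mul(95, Pow(Mul(-1, 56), -1))) = Add(Mul(4363, Rational(-1, 9)), Mul(95, Pow(-56, -1))) = Add(Rational(-4363, 9), Mul(95, Rational(-1, 56))) = Add(Rational(-4363, 9), Rational(-95, 56)) = Rational(-245183, 504)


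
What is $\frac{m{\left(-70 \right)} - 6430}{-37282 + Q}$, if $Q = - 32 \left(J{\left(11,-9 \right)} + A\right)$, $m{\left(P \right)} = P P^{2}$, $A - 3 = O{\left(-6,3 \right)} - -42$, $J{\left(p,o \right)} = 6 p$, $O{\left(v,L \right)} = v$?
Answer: $\frac{174715}{20321} \approx 8.5977$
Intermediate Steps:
$A = 39$ ($A = 3 - -36 = 3 + \left(-6 + 42\right) = 3 + 36 = 39$)
$m{\left(P \right)} = P^{3}$
$Q = -3360$ ($Q = - 32 \left(6 \cdot 11 + 39\right) = - 32 \left(66 + 39\right) = \left(-32\right) 105 = -3360$)
$\frac{m{\left(-70 \right)} - 6430}{-37282 + Q} = \frac{\left(-70\right)^{3} - 6430}{-37282 - 3360} = \frac{-343000 - 6430}{-40642} = \left(-349430\right) \left(- \frac{1}{40642}\right) = \frac{174715}{20321}$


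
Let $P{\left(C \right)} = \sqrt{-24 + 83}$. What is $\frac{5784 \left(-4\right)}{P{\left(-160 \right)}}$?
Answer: $- \frac{23136 \sqrt{59}}{59} \approx -3012.1$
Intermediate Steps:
$P{\left(C \right)} = \sqrt{59}$
$\frac{5784 \left(-4\right)}{P{\left(-160 \right)}} = \frac{5784 \left(-4\right)}{\sqrt{59}} = - 23136 \frac{\sqrt{59}}{59} = - \frac{23136 \sqrt{59}}{59}$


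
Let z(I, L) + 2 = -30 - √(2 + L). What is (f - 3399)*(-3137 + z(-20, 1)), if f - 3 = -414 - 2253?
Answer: 19213647 + 6063*√3 ≈ 1.9224e+7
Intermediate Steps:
z(I, L) = -32 - √(2 + L) (z(I, L) = -2 + (-30 - √(2 + L)) = -32 - √(2 + L))
f = -2664 (f = 3 + (-414 - 2253) = 3 - 2667 = -2664)
(f - 3399)*(-3137 + z(-20, 1)) = (-2664 - 3399)*(-3137 + (-32 - √(2 + 1))) = -6063*(-3137 + (-32 - √3)) = -6063*(-3169 - √3) = 19213647 + 6063*√3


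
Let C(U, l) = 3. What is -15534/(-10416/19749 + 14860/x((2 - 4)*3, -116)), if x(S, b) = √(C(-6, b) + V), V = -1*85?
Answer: 1819620169668/598088416444793 - 1250431292241045*I*√82/1196176832889586 ≈ 0.0030424 - 9.4661*I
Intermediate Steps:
V = -85
x(S, b) = I*√82 (x(S, b) = √(3 - 85) = √(-82) = I*√82)
-15534/(-10416/19749 + 14860/x((2 - 4)*3, -116)) = -15534/(-10416/19749 + 14860/((I*√82))) = -15534/(-10416*1/19749 + 14860*(-I*√82/82)) = -15534/(-3472/6583 - 7430*I*√82/41)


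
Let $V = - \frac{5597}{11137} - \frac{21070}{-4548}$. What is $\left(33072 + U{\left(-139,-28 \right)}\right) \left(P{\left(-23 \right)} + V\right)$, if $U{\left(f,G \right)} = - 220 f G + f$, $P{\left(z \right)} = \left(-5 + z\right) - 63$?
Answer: $\frac{1811294534477987}{25325538} \approx 7.1521 \cdot 10^{7}$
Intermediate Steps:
$P{\left(z \right)} = -68 + z$
$U{\left(f,G \right)} = f - 220 G f$ ($U{\left(f,G \right)} = - 220 G f + f = f - 220 G f$)
$V = \frac{104600717}{25325538}$ ($V = \left(-5597\right) \frac{1}{11137} - - \frac{10535}{2274} = - \frac{5597}{11137} + \frac{10535}{2274} = \frac{104600717}{25325538} \approx 4.1302$)
$\left(33072 + U{\left(-139,-28 \right)}\right) \left(P{\left(-23 \right)} + V\right) = \left(33072 - 139 \left(1 - -6160\right)\right) \left(\left(-68 - 23\right) + \frac{104600717}{25325538}\right) = \left(33072 - 139 \left(1 + 6160\right)\right) \left(-91 + \frac{104600717}{25325538}\right) = \left(33072 - 856379\right) \left(- \frac{2200023241}{25325538}\right) = \left(-823307\right) \left(- \frac{2200023241}{25325538}\right) = \frac{1811294534477987}{25325538}$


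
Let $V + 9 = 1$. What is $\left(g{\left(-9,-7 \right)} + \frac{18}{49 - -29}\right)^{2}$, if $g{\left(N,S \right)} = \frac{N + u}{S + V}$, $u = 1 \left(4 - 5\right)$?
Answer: $\frac{1225}{1521} \approx 0.80539$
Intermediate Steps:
$u = -1$ ($u = 1 \left(-1\right) = -1$)
$V = -8$ ($V = -9 + 1 = -8$)
$g{\left(N,S \right)} = \frac{-1 + N}{-8 + S}$ ($g{\left(N,S \right)} = \frac{N - 1}{S - 8} = \frac{-1 + N}{-8 + S}$)
$\left(g{\left(-9,-7 \right)} + \frac{18}{49 - -29}\right)^{2} = \left(\frac{-1 - 9}{-8 - 7} + \frac{18}{49 - -29}\right)^{2} = \left(\frac{1}{-15} \left(-10\right) + \frac{18}{49 + 29}\right)^{2} = \left(\left(- \frac{1}{15}\right) \left(-10\right) + \frac{18}{78}\right)^{2} = \left(\frac{2}{3} + 18 \cdot \frac{1}{78}\right)^{2} = \left(\frac{2}{3} + \frac{3}{13}\right)^{2} = \left(\frac{35}{39}\right)^{2} = \frac{1225}{1521}$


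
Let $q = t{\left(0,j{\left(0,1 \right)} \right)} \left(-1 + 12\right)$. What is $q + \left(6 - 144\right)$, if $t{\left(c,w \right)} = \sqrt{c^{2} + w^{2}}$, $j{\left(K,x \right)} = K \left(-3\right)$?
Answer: $-138$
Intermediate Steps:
$j{\left(K,x \right)} = - 3 K$
$q = 0$ ($q = \sqrt{0^{2} + \left(\left(-3\right) 0\right)^{2}} \left(-1 + 12\right) = \sqrt{0 + 0^{2}} \cdot 11 = \sqrt{0 + 0} \cdot 11 = \sqrt{0} \cdot 11 = 0 \cdot 11 = 0$)
$q + \left(6 - 144\right) = 0 + \left(6 - 144\right) = 0 - 138 = -138$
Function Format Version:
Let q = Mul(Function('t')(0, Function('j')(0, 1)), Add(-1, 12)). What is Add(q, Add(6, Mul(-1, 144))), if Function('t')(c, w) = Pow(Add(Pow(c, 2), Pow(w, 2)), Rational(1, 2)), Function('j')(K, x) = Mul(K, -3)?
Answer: -138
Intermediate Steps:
Function('j')(K, x) = Mul(-3, K)
q = 0 (q = Mul(Pow(Add(Pow(0, 2), Pow(Mul(-3, 0), 2)), Rational(1, 2)), Add(-1, 12)) = Mul(Pow(Add(0, Pow(0, 2)), Rational(1, 2)), 11) = Mul(Pow(Add(0, 0), Rational(1, 2)), 11) = Mul(Pow(0, Rational(1, 2)), 11) = Mul(0, 11) = 0)
Add(q, Add(6, Mul(-1, 144))) = Add(0, Add(6, Mul(-1, 144))) = Add(0, Add(6, -144)) = Add(0, -138) = -138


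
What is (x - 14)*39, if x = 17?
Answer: 117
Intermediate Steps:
(x - 14)*39 = (17 - 14)*39 = 3*39 = 117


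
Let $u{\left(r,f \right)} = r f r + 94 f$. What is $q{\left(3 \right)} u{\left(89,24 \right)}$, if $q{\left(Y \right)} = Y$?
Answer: $577080$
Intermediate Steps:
$u{\left(r,f \right)} = 94 f + f r^{2}$ ($u{\left(r,f \right)} = f r r + 94 f = f r^{2} + 94 f = 94 f + f r^{2}$)
$q{\left(3 \right)} u{\left(89,24 \right)} = 3 \cdot 24 \left(94 + 89^{2}\right) = 3 \cdot 24 \left(94 + 7921\right) = 3 \cdot 24 \cdot 8015 = 3 \cdot 192360 = 577080$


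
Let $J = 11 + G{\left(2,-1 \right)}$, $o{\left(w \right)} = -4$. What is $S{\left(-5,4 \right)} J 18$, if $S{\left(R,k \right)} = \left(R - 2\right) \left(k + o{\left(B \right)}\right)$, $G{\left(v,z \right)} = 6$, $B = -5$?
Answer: $0$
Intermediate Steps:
$J = 17$ ($J = 11 + 6 = 17$)
$S{\left(R,k \right)} = \left(-4 + k\right) \left(-2 + R\right)$ ($S{\left(R,k \right)} = \left(R - 2\right) \left(k - 4\right) = \left(-2 + R\right) \left(-4 + k\right) = \left(-4 + k\right) \left(-2 + R\right)$)
$S{\left(-5,4 \right)} J 18 = \left(8 - -20 - 8 - 20\right) 17 \cdot 18 = \left(8 + 20 - 8 - 20\right) 17 \cdot 18 = 0 \cdot 17 \cdot 18 = 0 \cdot 18 = 0$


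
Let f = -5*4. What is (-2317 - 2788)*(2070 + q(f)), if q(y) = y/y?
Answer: -10572455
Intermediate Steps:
f = -20
q(y) = 1
(-2317 - 2788)*(2070 + q(f)) = (-2317 - 2788)*(2070 + 1) = -5105*2071 = -10572455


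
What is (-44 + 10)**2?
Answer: 1156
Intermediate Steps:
(-44 + 10)**2 = (-34)**2 = 1156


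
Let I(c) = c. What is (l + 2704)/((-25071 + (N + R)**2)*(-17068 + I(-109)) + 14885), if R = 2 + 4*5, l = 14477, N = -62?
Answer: 5727/134392084 ≈ 4.2614e-5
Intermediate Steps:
R = 22 (R = 2 + 20 = 22)
(l + 2704)/((-25071 + (N + R)**2)*(-17068 + I(-109)) + 14885) = (14477 + 2704)/((-25071 + (-62 + 22)**2)*(-17068 - 109) + 14885) = 17181/((-25071 + (-40)**2)*(-17177) + 14885) = 17181/((-25071 + 1600)*(-17177) + 14885) = 17181/(-23471*(-17177) + 14885) = 17181/(403161367 + 14885) = 17181/403176252 = 17181*(1/403176252) = 5727/134392084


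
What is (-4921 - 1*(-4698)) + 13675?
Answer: 13452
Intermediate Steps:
(-4921 - 1*(-4698)) + 13675 = (-4921 + 4698) + 13675 = -223 + 13675 = 13452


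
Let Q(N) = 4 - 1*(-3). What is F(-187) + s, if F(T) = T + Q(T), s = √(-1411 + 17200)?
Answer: -180 + √15789 ≈ -54.346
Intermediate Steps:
Q(N) = 7 (Q(N) = 4 + 3 = 7)
s = √15789 ≈ 125.65
F(T) = 7 + T (F(T) = T + 7 = 7 + T)
F(-187) + s = (7 - 187) + √15789 = -180 + √15789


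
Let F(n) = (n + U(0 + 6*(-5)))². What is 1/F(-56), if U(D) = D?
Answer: 1/7396 ≈ 0.00013521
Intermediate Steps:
F(n) = (-30 + n)² (F(n) = (n + (0 + 6*(-5)))² = (n + (0 - 30))² = (n - 30)² = (-30 + n)²)
1/F(-56) = 1/((-30 - 56)²) = 1/((-86)²) = 1/7396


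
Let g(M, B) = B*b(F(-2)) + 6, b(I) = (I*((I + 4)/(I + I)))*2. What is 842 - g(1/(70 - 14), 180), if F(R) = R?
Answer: 476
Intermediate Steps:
b(I) = 4 + I (b(I) = (I*((4 + I)/((2*I))))*2 = (I*((4 + I)*(1/(2*I))))*2 = (I*((4 + I)/(2*I)))*2 = (2 + I/2)*2 = 4 + I)
g(M, B) = 6 + 2*B (g(M, B) = B*(4 - 2) + 6 = B*2 + 6 = 2*B + 6 = 6 + 2*B)
842 - g(1/(70 - 14), 180) = 842 - (6 + 2*180) = 842 - (6 + 360) = 842 - 1*366 = 842 - 366 = 476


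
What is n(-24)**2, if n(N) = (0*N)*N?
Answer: 0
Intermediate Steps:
n(N) = 0 (n(N) = 0*N = 0)
n(-24)**2 = 0**2 = 0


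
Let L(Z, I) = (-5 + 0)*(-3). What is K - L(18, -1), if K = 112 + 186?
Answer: 283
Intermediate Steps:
L(Z, I) = 15 (L(Z, I) = -5*(-3) = 15)
K = 298
K - L(18, -1) = 298 - 1*15 = 298 - 15 = 283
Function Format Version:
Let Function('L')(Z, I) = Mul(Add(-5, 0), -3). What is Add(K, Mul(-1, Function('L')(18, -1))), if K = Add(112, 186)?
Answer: 283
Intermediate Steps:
Function('L')(Z, I) = 15 (Function('L')(Z, I) = Mul(-5, -3) = 15)
K = 298
Add(K, Mul(-1, Function('L')(18, -1))) = Add(298, Mul(-1, 15)) = Add(298, -15) = 283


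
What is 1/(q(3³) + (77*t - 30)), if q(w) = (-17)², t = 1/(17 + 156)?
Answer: 173/44884 ≈ 0.0038544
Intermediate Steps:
t = 1/173 ≈ 0.0057803
q(w) = 289
1/(q(3³) + (77*t - 30)) = 1/(289 + (77*(1/173) - 30)) = 1/(289 + (77/173 - 30)) = 1/(289 - 5113/173) = 1/(44884/173) = 173/44884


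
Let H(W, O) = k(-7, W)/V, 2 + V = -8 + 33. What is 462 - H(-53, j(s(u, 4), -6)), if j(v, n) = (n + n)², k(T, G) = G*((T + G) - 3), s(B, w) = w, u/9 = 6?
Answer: 7287/23 ≈ 316.83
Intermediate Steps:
u = 54 (u = 9*6 = 54)
V = 23 (V = -2 + (-8 + 33) = -2 + 25 = 23)
k(T, G) = G*(-3 + G + T) (k(T, G) = G*((G + T) - 3) = G*(-3 + G + T))
j(v, n) = 4*n² (j(v, n) = (2*n)² = 4*n²)
H(W, O) = W*(-10 + W)/23 (H(W, O) = (W*(-3 + W - 7))/23 = (W*(-10 + W))*(1/23) = W*(-10 + W)/23)
462 - H(-53, j(s(u, 4), -6)) = 462 - (-53)*(-10 - 53)/23 = 462 - (-53)*(-63)/23 = 462 - 1*3339/23 = 462 - 3339/23 = 7287/23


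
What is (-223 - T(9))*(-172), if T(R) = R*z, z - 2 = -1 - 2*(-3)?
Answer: 49192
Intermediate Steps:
z = 7 (z = 2 + (-1 - 2*(-3)) = 2 + (-1 + 6) = 2 + 5 = 7)
T(R) = 7*R (T(R) = R*7 = 7*R)
(-223 - T(9))*(-172) = (-223 - 7*9)*(-172) = (-223 - 1*63)*(-172) = (-223 - 63)*(-172) = -286*(-172) = 49192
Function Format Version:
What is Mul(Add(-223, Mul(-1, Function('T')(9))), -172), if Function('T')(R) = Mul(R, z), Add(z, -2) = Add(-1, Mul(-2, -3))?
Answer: 49192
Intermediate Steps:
z = 7 (z = Add(2, Add(-1, Mul(-2, -3))) = Add(2, Add(-1, 6)) = Add(2, 5) = 7)
Function('T')(R) = Mul(7, R) (Function('T')(R) = Mul(R, 7) = Mul(7, R))
Mul(Add(-223, Mul(-1, Function('T')(9))), -172) = Mul(Add(-223, Mul(-1, Mul(7, 9))), -172) = Mul(Add(-223, Mul(-1, 63)), -172) = Mul(Add(-223, -63), -172) = Mul(-286, -172) = 49192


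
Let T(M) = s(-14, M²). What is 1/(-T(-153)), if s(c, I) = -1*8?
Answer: ⅛ ≈ 0.12500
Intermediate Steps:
s(c, I) = -8
T(M) = -8
1/(-T(-153)) = 1/(-1*(-8)) = 1/8 = ⅛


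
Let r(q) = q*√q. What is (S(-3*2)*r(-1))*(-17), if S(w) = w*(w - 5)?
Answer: 1122*I ≈ 1122.0*I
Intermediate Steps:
S(w) = w*(-5 + w)
r(q) = q^(3/2)
(S(-3*2)*r(-1))*(-17) = (((-3*2)*(-5 - 3*2))*(-1)^(3/2))*(-17) = ((-6*(-5 - 6))*(-I))*(-17) = ((-6*(-11))*(-I))*(-17) = (66*(-I))*(-17) = -66*I*(-17) = 1122*I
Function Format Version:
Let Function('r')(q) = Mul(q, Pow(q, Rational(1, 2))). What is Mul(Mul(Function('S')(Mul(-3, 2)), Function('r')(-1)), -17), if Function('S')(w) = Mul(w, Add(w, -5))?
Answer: Mul(1122, I) ≈ Mul(1122.0, I)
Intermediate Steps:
Function('S')(w) = Mul(w, Add(-5, w))
Function('r')(q) = Pow(q, Rational(3, 2))
Mul(Mul(Function('S')(Mul(-3, 2)), Function('r')(-1)), -17) = Mul(Mul(Mul(Mul(-3, 2), Add(-5, Mul(-3, 2))), Pow(-1, Rational(3, 2))), -17) = Mul(Mul(Mul(-6, Add(-5, -6)), Mul(-1, I)), -17) = Mul(Mul(Mul(-6, -11), Mul(-1, I)), -17) = Mul(Mul(66, Mul(-1, I)), -17) = Mul(Mul(-66, I), -17) = Mul(1122, I)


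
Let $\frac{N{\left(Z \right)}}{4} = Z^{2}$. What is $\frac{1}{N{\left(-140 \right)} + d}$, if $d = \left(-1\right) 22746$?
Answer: $\frac{1}{55654} \approx 1.7968 \cdot 10^{-5}$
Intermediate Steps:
$N{\left(Z \right)} = 4 Z^{2}$
$d = -22746$
$\frac{1}{N{\left(-140 \right)} + d} = \frac{1}{4 \left(-140\right)^{2} - 22746} = \frac{1}{4 \cdot 19600 - 22746} = \frac{1}{78400 - 22746} = \frac{1}{55654}$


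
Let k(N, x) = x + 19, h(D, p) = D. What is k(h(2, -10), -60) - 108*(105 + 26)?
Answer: -14189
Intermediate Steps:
k(N, x) = 19 + x
k(h(2, -10), -60) - 108*(105 + 26) = (19 - 60) - 108*(105 + 26) = -41 - 108*131 = -41 - 14148 = -14189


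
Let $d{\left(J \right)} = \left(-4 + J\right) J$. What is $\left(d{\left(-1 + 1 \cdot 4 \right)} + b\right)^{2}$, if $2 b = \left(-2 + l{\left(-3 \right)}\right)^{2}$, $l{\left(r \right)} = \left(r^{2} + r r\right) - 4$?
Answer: $4761$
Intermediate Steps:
$l{\left(r \right)} = -4 + 2 r^{2}$ ($l{\left(r \right)} = \left(r^{2} + r^{2}\right) - 4 = 2 r^{2} - 4 = -4 + 2 r^{2}$)
$d{\left(J \right)} = J \left(-4 + J\right)$
$b = 72$ ($b = \frac{\left(-2 - \left(4 - 2 \left(-3\right)^{2}\right)\right)^{2}}{2} = \frac{\left(-2 + \left(-4 + 2 \cdot 9\right)\right)^{2}}{2} = \frac{\left(-2 + \left(-4 + 18\right)\right)^{2}}{2} = \frac{\left(-2 + 14\right)^{2}}{2} = \frac{12^{2}}{2} = \frac{1}{2} \cdot 144 = 72$)
$\left(d{\left(-1 + 1 \cdot 4 \right)} + b\right)^{2} = \left(\left(-1 + 1 \cdot 4\right) \left(-4 + \left(-1 + 1 \cdot 4\right)\right) + 72\right)^{2} = \left(\left(-1 + 4\right) \left(-4 + \left(-1 + 4\right)\right) + 72\right)^{2} = \left(3 \left(-4 + 3\right) + 72\right)^{2} = \left(3 \left(-1\right) + 72\right)^{2} = \left(-3 + 72\right)^{2} = 69^{2} = 4761$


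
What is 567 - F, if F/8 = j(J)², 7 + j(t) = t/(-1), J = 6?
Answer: -785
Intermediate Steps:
j(t) = -7 - t (j(t) = -7 + t/(-1) = -7 + t*(-1) = -7 - t)
F = 1352 (F = 8*(-7 - 1*6)² = 8*(-7 - 6)² = 8*(-13)² = 8*169 = 1352)
567 - F = 567 - 1*1352 = 567 - 1352 = -785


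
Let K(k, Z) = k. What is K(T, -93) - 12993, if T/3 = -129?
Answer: -13380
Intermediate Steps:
T = -387 (T = 3*(-129) = -387)
K(T, -93) - 12993 = -387 - 12993 = -13380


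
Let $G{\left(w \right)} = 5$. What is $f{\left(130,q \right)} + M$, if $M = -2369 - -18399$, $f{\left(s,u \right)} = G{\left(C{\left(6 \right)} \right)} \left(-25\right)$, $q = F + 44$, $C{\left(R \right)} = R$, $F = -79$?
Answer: $15905$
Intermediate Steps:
$q = -35$ ($q = -79 + 44 = -35$)
$f{\left(s,u \right)} = -125$ ($f{\left(s,u \right)} = 5 \left(-25\right) = -125$)
$M = 16030$ ($M = -2369 + 18399 = 16030$)
$f{\left(130,q \right)} + M = -125 + 16030 = 15905$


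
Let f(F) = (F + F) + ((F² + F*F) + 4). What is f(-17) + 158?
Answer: 706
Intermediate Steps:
f(F) = 4 + 2*F + 2*F² (f(F) = 2*F + ((F² + F²) + 4) = 2*F + (2*F² + 4) = 2*F + (4 + 2*F²) = 4 + 2*F + 2*F²)
f(-17) + 158 = (4 + 2*(-17) + 2*(-17)²) + 158 = (4 - 34 + 2*289) + 158 = (4 - 34 + 578) + 158 = 548 + 158 = 706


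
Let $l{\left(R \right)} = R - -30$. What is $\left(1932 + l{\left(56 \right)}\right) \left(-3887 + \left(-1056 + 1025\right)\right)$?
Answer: $-7906524$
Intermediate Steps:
$l{\left(R \right)} = 30 + R$ ($l{\left(R \right)} = R + 30 = 30 + R$)
$\left(1932 + l{\left(56 \right)}\right) \left(-3887 + \left(-1056 + 1025\right)\right) = \left(1932 + \left(30 + 56\right)\right) \left(-3887 + \left(-1056 + 1025\right)\right) = \left(1932 + 86\right) \left(-3887 - 31\right) = 2018 \left(-3918\right) = -7906524$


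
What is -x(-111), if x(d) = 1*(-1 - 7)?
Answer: 8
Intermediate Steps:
x(d) = -8 (x(d) = 1*(-8) = -8)
-x(-111) = -1*(-8) = 8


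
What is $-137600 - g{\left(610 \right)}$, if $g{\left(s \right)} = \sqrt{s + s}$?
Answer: $-137600 - 2 \sqrt{305} \approx -1.3764 \cdot 10^{5}$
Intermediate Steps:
$g{\left(s \right)} = \sqrt{2} \sqrt{s}$ ($g{\left(s \right)} = \sqrt{2 s} = \sqrt{2} \sqrt{s}$)
$-137600 - g{\left(610 \right)} = -137600 - \sqrt{2} \sqrt{610} = -137600 - 2 \sqrt{305}$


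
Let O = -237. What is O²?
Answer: 56169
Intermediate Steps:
O² = (-237)² = 56169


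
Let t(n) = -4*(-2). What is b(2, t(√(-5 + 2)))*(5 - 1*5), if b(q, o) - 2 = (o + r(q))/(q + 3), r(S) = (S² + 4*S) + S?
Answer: 0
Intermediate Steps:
r(S) = S² + 5*S
t(n) = 8
b(q, o) = 2 + (o + q*(5 + q))/(3 + q) (b(q, o) = 2 + (o + q*(5 + q))/(q + 3) = 2 + (o + q*(5 + q))/(3 + q))
b(2, t(√(-5 + 2)))*(5 - 1*5) = ((6 + 8 + 2² + 7*2)/(3 + 2))*(5 - 1*5) = ((6 + 8 + 4 + 14)/5)*(5 - 5) = ((⅕)*32)*0 = (32/5)*0 = 0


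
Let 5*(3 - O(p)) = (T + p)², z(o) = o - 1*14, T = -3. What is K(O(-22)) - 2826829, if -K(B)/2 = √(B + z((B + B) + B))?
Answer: -2826829 - 2*I*√502 ≈ -2.8268e+6 - 44.811*I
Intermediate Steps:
z(o) = -14 + o (z(o) = o - 14 = -14 + o)
O(p) = 3 - (-3 + p)²/5
K(B) = -2*√(-14 + 4*B) (K(B) = -2*√(B + (-14 + ((B + B) + B))) = -2*√(B + (-14 + (2*B + B))) = -2*√(B + (-14 + 3*B)) = -2*√(-14 + 4*B))
K(O(-22)) - 2826829 = -2*√(-14 + 4*(3 - (-3 - 22)²/5)) - 2826829 = -2*√(-14 + 4*(3 - ⅕*(-25)²)) - 2826829 = -2*√(-14 + 4*(3 - ⅕*625)) - 2826829 = -2*√(-14 + 4*(3 - 125)) - 2826829 = -2*√(-14 + 4*(-122)) - 2826829 = -2*√(-14 - 488) - 2826829 = -2*I*√502 - 2826829 = -2826829 - 2*I*√502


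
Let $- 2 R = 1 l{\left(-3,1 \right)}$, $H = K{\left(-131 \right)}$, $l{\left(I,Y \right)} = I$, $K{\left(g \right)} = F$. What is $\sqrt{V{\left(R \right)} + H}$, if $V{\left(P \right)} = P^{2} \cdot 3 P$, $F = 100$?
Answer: $\frac{\sqrt{1762}}{4} \approx 10.494$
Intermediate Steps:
$K{\left(g \right)} = 100$
$H = 100$
$R = \frac{3}{2}$ ($R = - \frac{1 \left(-3\right)}{2} = \left(- \frac{1}{2}\right) \left(-3\right) = \frac{3}{2} \approx 1.5$)
$V{\left(P \right)} = 3 P^{3}$
$\sqrt{V{\left(R \right)} + H} = \sqrt{3 \left(\frac{3}{2}\right)^{3} + 100} = \sqrt{3 \cdot \frac{27}{8} + 100} = \sqrt{\frac{81}{8} + 100} = \sqrt{\frac{881}{8}} = \frac{\sqrt{1762}}{4}$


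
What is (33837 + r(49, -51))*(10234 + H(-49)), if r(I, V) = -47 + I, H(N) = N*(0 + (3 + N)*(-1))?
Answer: 270035220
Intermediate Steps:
H(N) = N*(-3 - N) (H(N) = N*(0 + (-3 - N)) = N*(-3 - N))
(33837 + r(49, -51))*(10234 + H(-49)) = (33837 + (-47 + 49))*(10234 - 1*(-49)*(3 - 49)) = (33837 + 2)*(10234 - 1*(-49)*(-46)) = 33839*(10234 - 2254) = 33839*7980 = 270035220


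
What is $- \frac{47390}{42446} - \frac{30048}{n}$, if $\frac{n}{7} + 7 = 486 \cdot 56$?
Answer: $- \frac{5150729489}{4042196249} \approx -1.2742$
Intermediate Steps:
$n = 190463$ ($n = -49 + 7 \cdot 486 \cdot 56 = -49 + 7 \cdot 27216 = -49 + 190512 = 190463$)
$- \frac{47390}{42446} - \frac{30048}{n} = - \frac{47390}{42446} - \frac{30048}{190463} = \left(-47390\right) \frac{1}{42446} - \frac{30048}{190463} = - \frac{23695}{21223} - \frac{30048}{190463} = - \frac{5150729489}{4042196249}$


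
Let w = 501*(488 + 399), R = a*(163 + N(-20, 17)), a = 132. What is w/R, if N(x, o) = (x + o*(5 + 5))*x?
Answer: -148129/124828 ≈ -1.1867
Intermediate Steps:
N(x, o) = x*(x + 10*o) (N(x, o) = (x + o*10)*x = (x + 10*o)*x = x*(x + 10*o))
R = -374484 (R = 132*(163 - 20*(-20 + 10*17)) = 132*(163 - 20*(-20 + 170)) = 132*(163 - 20*150) = 132*(163 - 3000) = 132*(-2837) = -374484)
w = 444387 (w = 501*887 = 444387)
w/R = 444387/(-374484) = 444387*(-1/374484) = -148129/124828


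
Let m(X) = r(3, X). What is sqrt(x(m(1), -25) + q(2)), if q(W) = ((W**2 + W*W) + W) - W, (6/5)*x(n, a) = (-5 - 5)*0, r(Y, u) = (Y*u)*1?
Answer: 2*sqrt(2) ≈ 2.8284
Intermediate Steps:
r(Y, u) = Y*u
m(X) = 3*X
x(n, a) = 0 (x(n, a) = 5*((-5 - 5)*0)/6 = 5*(-10*0)/6 = (5/6)*0 = 0)
q(W) = 2*W**2 (q(W) = ((W**2 + W**2) + W) - W = (2*W**2 + W) - W = (W + 2*W**2) - W = 2*W**2)
sqrt(x(m(1), -25) + q(2)) = sqrt(0 + 2*2**2) = sqrt(0 + 2*4) = sqrt(0 + 8) = sqrt(8) = 2*sqrt(2)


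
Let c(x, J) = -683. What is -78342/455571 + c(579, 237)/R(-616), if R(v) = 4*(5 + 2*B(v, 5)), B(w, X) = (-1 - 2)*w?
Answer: -490309987/2248091028 ≈ -0.21810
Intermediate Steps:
B(w, X) = -3*w
R(v) = 20 - 24*v (R(v) = 4*(5 + 2*(-3*v)) = 4*(5 - 6*v) = 20 - 24*v)
-78342/455571 + c(579, 237)/R(-616) = -78342/455571 - 683/(20 - 24*(-616)) = -78342*1/455571 - 683/(20 + 14784) = -26114/151857 - 683/14804 = -490309987/2248091028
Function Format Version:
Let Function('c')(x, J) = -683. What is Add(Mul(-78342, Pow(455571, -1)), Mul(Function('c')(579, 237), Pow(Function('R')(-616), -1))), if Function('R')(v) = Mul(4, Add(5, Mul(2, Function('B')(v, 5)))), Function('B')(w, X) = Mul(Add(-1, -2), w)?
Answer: Rational(-490309987, 2248091028) ≈ -0.21810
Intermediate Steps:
Function('B')(w, X) = Mul(-3, w)
Function('R')(v) = Add(20, Mul(-24, v)) (Function('R')(v) = Mul(4, Add(5, Mul(2, Mul(-3, v)))) = Mul(4, Add(5, Mul(-6, v))) = Add(20, Mul(-24, v)))
Add(Mul(-78342, Pow(455571, -1)), Mul(Function('c')(579, 237), Pow(Function('R')(-616), -1))) = Add(Mul(-78342, Pow(455571, -1)), Mul(-683, Pow(Add(20, Mul(-24, -616)), -1))) = Add(Mul(-78342, Rational(1, 455571)), Mul(-683, Pow(Add(20, 14784), -1))) = Add(Rational(-26114, 151857), Mul(-683, Pow(14804, -1))) = Add(Rational(-26114, 151857), Mul(-683, Rational(1, 14804))) = Add(Rational(-26114, 151857), Rational(-683, 14804)) = Rational(-490309987, 2248091028)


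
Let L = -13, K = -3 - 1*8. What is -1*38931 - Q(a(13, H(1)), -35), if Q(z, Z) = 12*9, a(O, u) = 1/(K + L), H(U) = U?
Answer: -39039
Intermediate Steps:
K = -11 (K = -3 - 8 = -11)
a(O, u) = -1/24 (a(O, u) = 1/(-11 - 13) = 1/(-24) = -1/24)
Q(z, Z) = 108
-1*38931 - Q(a(13, H(1)), -35) = -1*38931 - 1*108 = -38931 - 108 = -39039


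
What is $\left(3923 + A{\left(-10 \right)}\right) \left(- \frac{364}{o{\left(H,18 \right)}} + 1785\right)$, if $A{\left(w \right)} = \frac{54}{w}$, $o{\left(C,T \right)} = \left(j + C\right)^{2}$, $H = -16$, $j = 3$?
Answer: $\frac{453991076}{65} \approx 6.9845 \cdot 10^{6}$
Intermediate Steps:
$o{\left(C,T \right)} = \left(3 + C\right)^{2}$
$\left(3923 + A{\left(-10 \right)}\right) \left(- \frac{364}{o{\left(H,18 \right)}} + 1785\right) = \left(3923 + \frac{54}{-10}\right) \left(- \frac{364}{\left(3 - 16\right)^{2}} + 1785\right) = \left(3923 + 54 \left(- \frac{1}{10}\right)\right) \left(- \frac{364}{\left(-13\right)^{2}} + 1785\right) = \left(3923 - \frac{27}{5}\right) \left(- \frac{364}{169} + 1785\right) = \frac{19588 \left(\left(-364\right) \frac{1}{169} + 1785\right)}{5} = \frac{19588 \left(- \frac{28}{13} + 1785\right)}{5} = \frac{19588}{5} \cdot \frac{23177}{13} = \frac{453991076}{65}$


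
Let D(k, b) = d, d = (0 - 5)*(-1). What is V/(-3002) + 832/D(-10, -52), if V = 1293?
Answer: 2491199/15010 ≈ 165.97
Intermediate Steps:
d = 5 (d = -5*(-1) = 5)
D(k, b) = 5
V/(-3002) + 832/D(-10, -52) = 1293/(-3002) + 832/5 = 1293*(-1/3002) + 832*(⅕) = -1293/3002 + 832/5 = 2491199/15010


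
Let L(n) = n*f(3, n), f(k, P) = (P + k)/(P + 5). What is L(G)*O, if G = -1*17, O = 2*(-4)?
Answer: 476/3 ≈ 158.67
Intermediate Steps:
O = -8
G = -17
f(k, P) = (P + k)/(5 + P)
L(n) = n*(3 + n)/(5 + n) (L(n) = n*((n + 3)/(5 + n)) = n*((3 + n)/(5 + n)) = n*(3 + n)/(5 + n))
L(G)*O = -17*(3 - 17)/(5 - 17)*(-8) = -17*(-14)/(-12)*(-8) = -17*(-1/12)*(-14)*(-8) = -119/6*(-8) = 476/3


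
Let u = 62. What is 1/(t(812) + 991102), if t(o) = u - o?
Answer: 1/990352 ≈ 1.0097e-6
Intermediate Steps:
t(o) = 62 - o
1/(t(812) + 991102) = 1/((62 - 1*812) + 991102) = 1/((62 - 812) + 991102) = 1/(-750 + 991102) = 1/990352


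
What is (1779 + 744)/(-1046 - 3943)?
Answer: -841/1663 ≈ -0.50571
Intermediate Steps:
(1779 + 744)/(-1046 - 3943) = 2523/(-4989) = 2523*(-1/4989) = -841/1663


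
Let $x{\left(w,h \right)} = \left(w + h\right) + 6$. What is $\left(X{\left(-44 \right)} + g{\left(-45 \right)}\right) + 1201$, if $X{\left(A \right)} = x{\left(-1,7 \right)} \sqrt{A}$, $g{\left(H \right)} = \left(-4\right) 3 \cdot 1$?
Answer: $1189 + 24 i \sqrt{11} \approx 1189.0 + 79.599 i$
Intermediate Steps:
$x{\left(w,h \right)} = 6 + h + w$ ($x{\left(w,h \right)} = \left(h + w\right) + 6 = 6 + h + w$)
$g{\left(H \right)} = -12$ ($g{\left(H \right)} = \left(-12\right) 1 = -12$)
$X{\left(A \right)} = 12 \sqrt{A}$ ($X{\left(A \right)} = \left(6 + 7 - 1\right) \sqrt{A} = 12 \sqrt{A}$)
$\left(X{\left(-44 \right)} + g{\left(-45 \right)}\right) + 1201 = \left(12 \sqrt{-44} - 12\right) + 1201 = \left(12 \cdot 2 i \sqrt{11} - 12\right) + 1201 = \left(24 i \sqrt{11} - 12\right) + 1201 = \left(-12 + 24 i \sqrt{11}\right) + 1201 = 1189 + 24 i \sqrt{11}$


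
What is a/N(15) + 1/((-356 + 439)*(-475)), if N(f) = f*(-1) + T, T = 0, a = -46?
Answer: 362707/118275 ≈ 3.0666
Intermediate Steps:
N(f) = -f (N(f) = f*(-1) + 0 = -f + 0 = -f)
a/N(15) + 1/((-356 + 439)*(-475)) = -46/((-1*15)) + 1/((-356 + 439)*(-475)) = -46/(-15) - 1/475/83 = -46*(-1/15) + (1/83)*(-1/475) = 46/15 - 1/39425 = 362707/118275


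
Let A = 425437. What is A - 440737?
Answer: -15300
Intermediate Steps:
A - 440737 = 425437 - 440737 = -15300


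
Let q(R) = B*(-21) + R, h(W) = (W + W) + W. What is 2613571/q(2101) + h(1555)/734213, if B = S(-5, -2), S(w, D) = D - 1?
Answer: 3547001663/2936852 ≈ 1207.8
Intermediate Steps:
h(W) = 3*W (h(W) = 2*W + W = 3*W)
S(w, D) = -1 + D
B = -3 (B = -1 - 2 = -3)
q(R) = 63 + R (q(R) = -3*(-21) + R = 63 + R)
2613571/q(2101) + h(1555)/734213 = 2613571/(63 + 2101) + (3*1555)/734213 = 2613571/2164 + 4665*(1/734213) = 2613571*(1/2164) + 4665/734213 = 4831/4 + 4665/734213 = 3547001663/2936852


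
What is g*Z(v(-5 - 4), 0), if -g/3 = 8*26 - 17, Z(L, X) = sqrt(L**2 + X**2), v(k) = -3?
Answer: -1719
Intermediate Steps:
g = -573 (g = -3*(8*26 - 17) = -3*(208 - 17) = -3*191 = -573)
g*Z(v(-5 - 4), 0) = -573*sqrt((-3)**2 + 0**2) = -573*sqrt(9 + 0) = -573*sqrt(9) = -573*3 = -1719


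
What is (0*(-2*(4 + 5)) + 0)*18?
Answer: 0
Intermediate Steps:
(0*(-2*(4 + 5)) + 0)*18 = (0*(-2*9) + 0)*18 = (0*(-18) + 0)*18 = (0 + 0)*18 = 0*18 = 0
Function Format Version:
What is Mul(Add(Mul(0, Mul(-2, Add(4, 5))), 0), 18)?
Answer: 0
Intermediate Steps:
Mul(Add(Mul(0, Mul(-2, Add(4, 5))), 0), 18) = Mul(Add(Mul(0, Mul(-2, 9)), 0), 18) = Mul(Add(Mul(0, -18), 0), 18) = Mul(Add(0, 0), 18) = Mul(0, 18) = 0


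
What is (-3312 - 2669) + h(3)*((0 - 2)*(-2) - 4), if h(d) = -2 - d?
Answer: -5981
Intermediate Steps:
(-3312 - 2669) + h(3)*((0 - 2)*(-2) - 4) = (-3312 - 2669) + (-2 - 1*3)*((0 - 2)*(-2) - 4) = -5981 + (-2 - 3)*(-2*(-2) - 4) = -5981 - 5*(4 - 4) = -5981 - 5*0 = -5981 + 0 = -5981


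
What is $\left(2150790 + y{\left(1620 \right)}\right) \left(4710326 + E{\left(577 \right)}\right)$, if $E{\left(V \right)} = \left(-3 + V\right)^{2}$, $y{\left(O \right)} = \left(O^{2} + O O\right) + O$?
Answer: $37300632960420$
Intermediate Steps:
$y{\left(O \right)} = O + 2 O^{2}$ ($y{\left(O \right)} = \left(O^{2} + O^{2}\right) + O = 2 O^{2} + O = O + 2 O^{2}$)
$\left(2150790 + y{\left(1620 \right)}\right) \left(4710326 + E{\left(577 \right)}\right) = \left(2150790 + 1620 \left(1 + 2 \cdot 1620\right)\right) \left(4710326 + \left(-3 + 577\right)^{2}\right) = \left(2150790 + 1620 \left(1 + 3240\right)\right) \left(4710326 + 574^{2}\right) = \left(2150790 + 1620 \cdot 3241\right) \left(4710326 + 329476\right) = \left(2150790 + 5250420\right) 5039802 = 7401210 \cdot 5039802 = 37300632960420$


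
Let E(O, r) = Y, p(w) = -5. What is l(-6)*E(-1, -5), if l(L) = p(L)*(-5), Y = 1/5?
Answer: 5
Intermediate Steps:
Y = ⅕ ≈ 0.20000
E(O, r) = ⅕
l(L) = 25 (l(L) = -5*(-5) = 25)
l(-6)*E(-1, -5) = 25*(⅕) = 5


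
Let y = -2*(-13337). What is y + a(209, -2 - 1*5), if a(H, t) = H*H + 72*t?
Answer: 69851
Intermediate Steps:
y = 26674
a(H, t) = H² + 72*t
y + a(209, -2 - 1*5) = 26674 + (209² + 72*(-2 - 1*5)) = 26674 + (43681 + 72*(-2 - 5)) = 26674 + (43681 + 72*(-7)) = 26674 + (43681 - 504) = 26674 + 43177 = 69851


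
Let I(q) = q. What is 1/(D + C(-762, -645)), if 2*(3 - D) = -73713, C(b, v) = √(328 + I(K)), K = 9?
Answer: 147438/5434489613 - 4*√337/5434489613 ≈ 2.7117e-5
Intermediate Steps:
C(b, v) = √337 (C(b, v) = √(328 + 9) = √337)
D = 73719/2 (D = 3 - ½*(-73713) = 3 + 73713/2 = 73719/2 ≈ 36860.)
1/(D + C(-762, -645)) = 1/(73719/2 + √337)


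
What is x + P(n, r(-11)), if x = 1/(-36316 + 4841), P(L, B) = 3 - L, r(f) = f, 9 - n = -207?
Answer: -6704176/31475 ≈ -213.00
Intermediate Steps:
n = 216 (n = 9 - 1*(-207) = 9 + 207 = 216)
x = -1/31475 (x = 1/(-31475) = -1/31475 ≈ -3.1771e-5)
x + P(n, r(-11)) = -1/31475 + (3 - 1*216) = -1/31475 + (3 - 216) = -1/31475 - 213 = -6704176/31475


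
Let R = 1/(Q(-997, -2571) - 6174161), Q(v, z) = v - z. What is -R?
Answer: 1/6172587 ≈ 1.6201e-7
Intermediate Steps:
R = -1/6172587 (R = 1/((-997 - 1*(-2571)) - 6174161) = 1/((-997 + 2571) - 6174161) = 1/(1574 - 6174161) = 1/(-6172587) = -1/6172587 ≈ -1.6201e-7)
-R = -1*(-1/6172587) = 1/6172587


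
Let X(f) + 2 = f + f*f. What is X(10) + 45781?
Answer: 45889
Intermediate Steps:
X(f) = -2 + f + f**2 (X(f) = -2 + (f + f*f) = -2 + (f + f**2) = -2 + f + f**2)
X(10) + 45781 = (-2 + 10 + 10**2) + 45781 = (-2 + 10 + 100) + 45781 = 108 + 45781 = 45889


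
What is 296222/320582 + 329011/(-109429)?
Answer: -36529863582/17540483839 ≈ -2.0826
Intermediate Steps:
296222/320582 + 329011/(-109429) = 296222*(1/320582) + 329011*(-1/109429) = 148111/160291 - 329011/109429 = -36529863582/17540483839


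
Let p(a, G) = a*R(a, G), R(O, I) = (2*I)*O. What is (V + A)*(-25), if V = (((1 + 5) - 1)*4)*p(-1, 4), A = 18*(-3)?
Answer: -2650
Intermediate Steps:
R(O, I) = 2*I*O
p(a, G) = 2*G*a² (p(a, G) = a*(2*G*a) = 2*G*a²)
A = -54
V = 160 (V = (((1 + 5) - 1)*4)*(2*4*(-1)²) = ((6 - 1)*4)*(2*4*1) = (5*4)*8 = 20*8 = 160)
(V + A)*(-25) = (160 - 54)*(-25) = 106*(-25) = -2650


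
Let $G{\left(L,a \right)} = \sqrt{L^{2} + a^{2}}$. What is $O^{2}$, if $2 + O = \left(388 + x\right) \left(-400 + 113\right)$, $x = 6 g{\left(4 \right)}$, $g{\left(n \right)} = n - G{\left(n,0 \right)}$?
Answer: $12400604164$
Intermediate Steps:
$g{\left(n \right)} = n - \sqrt{n^{2}}$ ($g{\left(n \right)} = n - \sqrt{n^{2} + 0^{2}} = n - \sqrt{n^{2} + 0} = n - \sqrt{n^{2}}$)
$x = 0$ ($x = 6 \left(4 - \sqrt{4^{2}}\right) = 6 \left(4 - \sqrt{16}\right) = 6 \left(4 - 4\right) = 6 \cdot 0 = 0$)
$O = -111358$ ($O = -2 + \left(388 + 0\right) \left(-400 + 113\right) = -2 + 388 \left(-287\right) = -2 - 111356 = -111358$)
$O^{2} = \left(-111358\right)^{2} = 12400604164$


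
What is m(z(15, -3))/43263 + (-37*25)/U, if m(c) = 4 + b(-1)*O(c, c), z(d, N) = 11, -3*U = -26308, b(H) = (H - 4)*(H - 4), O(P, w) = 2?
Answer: -13181577/126462556 ≈ -0.10423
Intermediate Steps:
b(H) = (-4 + H)² (b(H) = (-4 + H)*(-4 + H) = (-4 + H)²)
U = 26308/3 (U = -⅓*(-26308) = 26308/3 ≈ 8769.3)
m(c) = 54 (m(c) = 4 + (-4 - 1)²*2 = 4 + (-5)²*2 = 4 + 25*2 = 4 + 50 = 54)
m(z(15, -3))/43263 + (-37*25)/U = 54/43263 + (-37*25)/(26308/3) = 54*(1/43263) - 925*3/26308 = 6/4807 - 2775/26308 = -13181577/126462556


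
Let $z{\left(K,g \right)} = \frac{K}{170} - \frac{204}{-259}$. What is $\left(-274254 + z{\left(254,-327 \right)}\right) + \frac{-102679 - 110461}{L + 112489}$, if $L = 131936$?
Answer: $- \frac{59030307159413}{215240655} \approx -2.7425 \cdot 10^{5}$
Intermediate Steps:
$z{\left(K,g \right)} = \frac{204}{259} + \frac{K}{170}$ ($z{\left(K,g \right)} = K \frac{1}{170} - - \frac{204}{259} = \frac{K}{170} + \frac{204}{259} = \frac{204}{259} + \frac{K}{170}$)
$\left(-274254 + z{\left(254,-327 \right)}\right) + \frac{-102679 - 110461}{L + 112489} = \left(-274254 + \left(\frac{204}{259} + \frac{1}{170} \cdot 254\right)\right) + \frac{-102679 - 110461}{131936 + 112489} = \left(-274254 + \left(\frac{204}{259} + \frac{127}{85}\right)\right) - \frac{213140}{244425} = \left(-274254 + \frac{50233}{22015}\right) - \frac{42628}{48885} = - \frac{6037651577}{22015} - \frac{42628}{48885} = - \frac{59030307159413}{215240655}$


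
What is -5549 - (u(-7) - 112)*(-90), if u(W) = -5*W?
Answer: -12479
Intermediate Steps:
-5549 - (u(-7) - 112)*(-90) = -5549 - (-5*(-7) - 112)*(-90) = -5549 - (35 - 112)*(-90) = -5549 - (-77)*(-90) = -5549 - 1*6930 = -5549 - 6930 = -12479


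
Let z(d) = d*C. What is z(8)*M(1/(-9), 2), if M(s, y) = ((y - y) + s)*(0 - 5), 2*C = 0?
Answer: 0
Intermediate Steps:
C = 0 (C = (½)*0 = 0)
z(d) = 0 (z(d) = d*0 = 0)
M(s, y) = -5*s (M(s, y) = (0 + s)*(-5) = s*(-5) = -5*s)
z(8)*M(1/(-9), 2) = 0*(-5/(-9)) = 0*(-5*(-⅑)) = 0*(5/9) = 0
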